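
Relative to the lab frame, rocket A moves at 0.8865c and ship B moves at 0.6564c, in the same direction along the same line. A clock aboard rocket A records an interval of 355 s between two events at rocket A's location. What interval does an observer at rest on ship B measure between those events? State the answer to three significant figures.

425 s

The velocity of rocket A relative to ship B is (0.8865 − 0.6564)c / (1 − 0.8865×0.6564) = 0.55034c; relative speed 0.55034c.
γ for this relative speed: γ = 1/√(1 − 0.302874) = 1.1977.
Rocket A's interval is proper; time dilation gives Δt_B = γΔτ = 1.1977 × 355 s = 425 s.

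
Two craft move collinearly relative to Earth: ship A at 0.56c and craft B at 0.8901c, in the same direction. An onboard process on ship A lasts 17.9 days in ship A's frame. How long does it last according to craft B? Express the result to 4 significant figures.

23.78 days

Speed of ship A in craft B's frame: u = (v_A − v_B)/(1 − v_A v_B/c²) = (0.56 − 0.8901)/(1 − 0.56×0.8901) = −0.3301/0.501544 = −0.65817; |u| = 0.65817c.
At |u| = 0.65817c, γ = (1 − 0.433188)^(−1/2) = 1.3283.
The clock on ship A records proper time, so craft B measures Δt = γΔτ = 1.3283 × 17.9 = 23.78 days.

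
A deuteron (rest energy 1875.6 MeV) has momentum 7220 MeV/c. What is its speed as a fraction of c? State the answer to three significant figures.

βγ = pc/(mc²) = 7220/1875.6 = 3.8494.
Since γ² = 1 + (βγ)² = 15.8179, γ = √15.8179 = 3.97717, and β = (βγ)/γ = 3.8494/3.97717 = 0.968.

0.968c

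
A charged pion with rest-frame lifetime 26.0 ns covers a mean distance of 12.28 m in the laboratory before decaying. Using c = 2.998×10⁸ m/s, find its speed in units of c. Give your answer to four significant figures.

Let x = d/(cτ) = 12.28 m / (2.998×10⁸ m/s × 2.600×10^-8 s) = 1.5754. Since d = βγcτ, x = βγ = β/√(1−β²).
Solving: β² = x²/(1+x²) = 2.48189/3.48189 = 0.7128, so β = 0.8443.

0.8443c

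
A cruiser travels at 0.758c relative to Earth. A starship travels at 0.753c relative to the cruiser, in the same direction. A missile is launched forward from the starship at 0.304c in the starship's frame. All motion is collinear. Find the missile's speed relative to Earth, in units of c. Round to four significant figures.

Apply u = (u'+v)/(1+u'v) twice. Missile in the cruiser frame: (0.304+0.753)/(1+0.304·0.753) = 1.057/1.228912 = 0.86011c.
That velocity, transformed to the rest frame of Earth: (0.86011+0.758)/(1+0.86011·0.758) = 1.61811/1.65196338 = 0.97951c.

0.9795c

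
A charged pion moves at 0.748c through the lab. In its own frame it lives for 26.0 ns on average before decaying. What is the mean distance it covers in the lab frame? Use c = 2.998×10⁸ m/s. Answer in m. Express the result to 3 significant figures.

8.78 m

β² = 0.559504, so γ = 1/√0.440496 = 1.5067.
Lab-frame lifetime: Δt = γτ = 1.5067 × 26.0 ns = 39.174 ns.
Distance: d = vΔt = 0.748 × 2.998×10⁸ m/s × 3.9174×10^-8 s = 8.78 m.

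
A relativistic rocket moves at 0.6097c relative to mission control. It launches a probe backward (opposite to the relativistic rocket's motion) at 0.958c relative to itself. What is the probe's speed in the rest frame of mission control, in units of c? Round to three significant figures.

Relativistic velocity addition: u = (u' + v)/(1 + u'v/c²), with u' = −0.958c and v = 0.6097c.
Numerator: −0.958 + 0.6097 = −0.3483. Denominator: 1 + (−0.958)(0.6097) = 0.4159074.
u = −0.3483/0.4159074 = −0.83745, so the speed is 0.837c.

0.837c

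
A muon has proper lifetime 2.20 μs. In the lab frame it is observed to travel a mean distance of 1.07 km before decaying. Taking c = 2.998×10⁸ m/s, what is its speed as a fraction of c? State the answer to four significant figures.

0.8513c

Lab distance = (lab lifetime)·v = γτ·βc, so βγ = d/(cτ) = 1070/(2.998×10⁸ × 2.200×10^-6) = 1.6223.
With βγ = 1.6223: γ² = 1 + (βγ)² = 3.63186, and β = (βγ)/γ = 1.6223/1.90574 = 0.8513.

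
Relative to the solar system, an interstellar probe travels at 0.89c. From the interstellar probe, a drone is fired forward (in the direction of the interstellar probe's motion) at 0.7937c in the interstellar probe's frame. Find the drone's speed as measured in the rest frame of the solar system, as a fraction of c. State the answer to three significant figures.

In units of c, u = (u' + v)/(1 + u'v) with u' = 0.7937 and v = 0.89.
Numerator: 0.7937 + 0.89 = 1.6837. Denominator: 1 + (0.7937)(0.89) = 1.706393.
u = 1.6837/1.706393 = 0.9867, so the speed is 0.987c.

0.987c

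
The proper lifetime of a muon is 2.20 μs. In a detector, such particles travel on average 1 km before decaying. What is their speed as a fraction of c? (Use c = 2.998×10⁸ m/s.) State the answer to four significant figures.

d = βγcτ ⇒ βγ = d/(cτ) = 1000 m / (659.56 m) = 1.5162.
β = (βγ)/√(1+(βγ)²) = 1.5162/√3.29886 = 0.8348.

0.8348c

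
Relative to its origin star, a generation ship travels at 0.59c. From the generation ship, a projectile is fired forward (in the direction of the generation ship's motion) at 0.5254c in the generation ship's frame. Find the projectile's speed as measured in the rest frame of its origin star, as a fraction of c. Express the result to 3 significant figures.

In units of c, u = (u' + v)/(1 + u'v) with u' = 0.5254 and v = 0.59.
Numerator: 0.5254 + 0.59 = 1.1154. Denominator: 1 + (0.5254)(0.59) = 1.309986.
u = 1.1154/1.309986 = 0.85146, so the speed is 0.851c.

0.851c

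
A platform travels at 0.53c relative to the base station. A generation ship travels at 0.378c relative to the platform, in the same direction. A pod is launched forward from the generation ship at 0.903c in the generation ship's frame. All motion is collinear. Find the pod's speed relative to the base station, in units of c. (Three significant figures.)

0.986c

Apply u = (u'+v)/(1+u'v) twice. Pod in the platform frame: (0.903+0.378)/(1+0.903·0.378) = 1.281/1.341334 = 0.95502c.
That velocity, transformed to the rest frame of the base station: (0.95502+0.53)/(1+0.95502·0.53) = 1.48502/1.5061606 = 0.98596c.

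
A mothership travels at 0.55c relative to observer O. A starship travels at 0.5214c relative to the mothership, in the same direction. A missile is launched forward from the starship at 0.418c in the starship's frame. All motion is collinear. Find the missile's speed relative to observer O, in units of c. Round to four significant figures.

Apply u = (u'+v)/(1+u'v) twice. Missile in the mothership frame: (0.418+0.5214)/(1+0.418·0.5214) = 0.9394/1.2179452 = 0.7713c.
That velocity, transformed to the rest frame of observer O: (0.7713+0.55)/(1+0.7713·0.55) = 1.3213/1.424215 = 0.92774c.

0.9277c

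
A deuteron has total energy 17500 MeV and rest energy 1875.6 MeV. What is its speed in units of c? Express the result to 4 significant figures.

γ = E/(mc²) = 17500/1875.6 = 9.3303.
β = √(1 − 1/γ²) = √(1 − 0.0114871) = √0.9885129 = 0.9942.

0.9942c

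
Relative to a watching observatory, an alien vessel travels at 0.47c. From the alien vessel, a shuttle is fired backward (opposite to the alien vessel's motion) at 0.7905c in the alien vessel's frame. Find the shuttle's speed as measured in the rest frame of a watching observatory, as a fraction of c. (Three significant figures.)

Relativistic velocity addition: u = (u' + v)/(1 + u'v/c²), with u' = −0.7905c and v = 0.47c.
Numerator: −0.7905 + 0.47 = −0.3205. Denominator: 1 + (−0.7905)(0.47) = 0.628465.
u = −0.3205/0.628465 = −0.50997, so the speed is 0.510c.

0.510c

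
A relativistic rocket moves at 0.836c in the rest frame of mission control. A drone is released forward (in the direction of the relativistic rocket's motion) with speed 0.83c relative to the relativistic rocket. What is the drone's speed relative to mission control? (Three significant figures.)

0.984c

Relativistic velocity addition: u = (u' + v)/(1 + u'v/c²), with u' = 0.83c and v = 0.836c.
Numerator: 0.83 + 0.836 = 1.666. Denominator: 1 + (0.83)(0.836) = 1.69388.
u = 1.666/1.69388 = 0.98354, so the speed is 0.984c.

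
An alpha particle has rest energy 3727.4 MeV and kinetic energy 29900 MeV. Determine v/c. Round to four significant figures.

0.9938

K = (γ−1)mc², so γ = 1 + 29900/3727.4 = 9.0217.
Then v/c = √(1 − γ⁻²) = √(1 − 0.0122864) = √0.9877136 = 0.9938.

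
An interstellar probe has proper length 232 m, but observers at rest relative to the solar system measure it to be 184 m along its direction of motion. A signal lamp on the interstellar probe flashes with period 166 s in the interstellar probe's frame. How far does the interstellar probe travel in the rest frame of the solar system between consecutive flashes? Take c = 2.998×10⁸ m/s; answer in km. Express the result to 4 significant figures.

3.822×10^7 km

γ = L₀/L = 232/184 = 1.26087.
β = √(1 − 1/γ²) = 0.60909. Lab-frame period = γτ = 1.26087×166 s = 209.3 s. Distance = βc × γτ = 0.60909 × 2.998×10⁸ m/s × 209.3 s = 3.8219×10^10 m = 3.822×10^7 km.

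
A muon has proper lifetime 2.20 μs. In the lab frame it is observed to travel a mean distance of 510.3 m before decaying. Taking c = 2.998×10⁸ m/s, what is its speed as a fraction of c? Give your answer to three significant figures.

Lab distance = (lab lifetime)·v = γτ·βc, so βγ = d/(cτ) = 510.3/(2.998×10⁸ × 2.200×10^-6) = 0.7737.
With βγ = 0.7737: γ² = 1 + (βγ)² = 1.598612, and β = (βγ)/γ = 0.7737/1.26436 = 0.612.

0.612c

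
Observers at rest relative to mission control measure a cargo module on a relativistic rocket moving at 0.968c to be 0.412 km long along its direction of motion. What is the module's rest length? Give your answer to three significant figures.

1.64 km

Lorentz factor: γ = (1 − 0.937024)^(−1/2) = 3.9849.
Proper length: L₀ = γ·L = 3.9849 × 0.412 = 1.64 km.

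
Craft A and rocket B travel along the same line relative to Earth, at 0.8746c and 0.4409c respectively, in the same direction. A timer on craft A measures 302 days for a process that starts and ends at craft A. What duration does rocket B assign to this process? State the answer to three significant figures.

Speed of craft A in rocket B's frame: u = (v_A − v_B)/(1 − v_A v_B/c²) = (0.8746 − 0.4409)/(1 − 0.8746×0.4409) = 0.4337/0.61438886 = 0.7059; |u| = 0.7059c.
γ for this relative speed: γ = 1/√(1 − 0.498295) = 1.4118.
The clock on craft A records proper time, so rocket B measures Δt = γΔτ = 1.4118 × 302 = 426 days.

426 days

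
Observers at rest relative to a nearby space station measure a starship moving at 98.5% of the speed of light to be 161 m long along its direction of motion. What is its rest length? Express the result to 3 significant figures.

γ = 1/√(1 − β²) = 1/√(1 − 0.970225) = 1/√0.029775 = 1/0.172554 = 5.7953.
Proper length: L₀ = γ·L = 5.7953 × 161 = 933 m.

933 m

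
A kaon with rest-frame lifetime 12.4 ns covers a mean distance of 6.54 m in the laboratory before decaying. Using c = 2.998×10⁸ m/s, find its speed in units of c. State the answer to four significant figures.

0.8694c

Lab distance = (lab lifetime)·v = γτ·βc, so βγ = d/(cτ) = 6.540/(2.998×10⁸ × 1.240×10^-8) = 1.7592.
With βγ = 1.7592: γ² = 1 + (βγ)² = 4.09478, and β = (βγ)/γ = 1.7592/2.02356 = 0.8694.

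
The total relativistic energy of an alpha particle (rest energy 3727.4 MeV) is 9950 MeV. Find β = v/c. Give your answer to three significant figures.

γ = E/(mc²) = 9950/3727.4 = 2.6694.
β = √(1 − 1/γ²) = √(1 − 0.140337) = √0.859663 = 0.927.

0.927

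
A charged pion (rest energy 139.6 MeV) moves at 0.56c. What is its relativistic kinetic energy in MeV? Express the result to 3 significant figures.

28.9 MeV

γ = 1/√(1 − β²) = 1/√(1 − 0.3136) = 1/√0.6864 = 1/0.828493 = 1.20701.
Kinetic energy: K = (γ − 1)mc² = (1.20701 − 1) × 139.6 MeV = 0.20701 × 139.6 = 28.9 MeV.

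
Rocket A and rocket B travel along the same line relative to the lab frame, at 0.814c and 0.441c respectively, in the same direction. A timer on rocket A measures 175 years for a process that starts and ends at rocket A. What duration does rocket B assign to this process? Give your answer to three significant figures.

The velocity of rocket A relative to rocket B is (0.814 − 0.441)c / (1 − 0.814×0.441) = 0.58188c; relative speed 0.58188c.
γ for this relative speed: γ = 1/√(1 − 0.338584) = 1.2296.
Rocket A's interval is proper; time dilation gives Δt_B = γΔτ = 1.2296 × 175 years = 215 years.

215 years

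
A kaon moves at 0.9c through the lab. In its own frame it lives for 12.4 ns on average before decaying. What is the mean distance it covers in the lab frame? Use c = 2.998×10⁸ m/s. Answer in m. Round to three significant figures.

7.68 m

Lorentz factor: γ = (1 − 0.81)^(−1/2) = 2.2942.
Lab-frame lifetime: Δt = γτ = 2.2942 × 12.4 ns = 28.448 ns.
Distance: d = vΔt = 0.9 × 2.998×10⁸ m/s × 2.8448×10^-8 s = 7.68 m.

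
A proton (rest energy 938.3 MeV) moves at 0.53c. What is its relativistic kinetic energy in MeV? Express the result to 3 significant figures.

With β = 0.53, γ = 1/√(1 − 0.53²) = 1/√0.7191 = 1.17925.
Kinetic energy: K = (γ − 1)mc² = (1.17925 − 1) × 938.3 MeV = 0.17925 × 938.3 = 168 MeV.

168 MeV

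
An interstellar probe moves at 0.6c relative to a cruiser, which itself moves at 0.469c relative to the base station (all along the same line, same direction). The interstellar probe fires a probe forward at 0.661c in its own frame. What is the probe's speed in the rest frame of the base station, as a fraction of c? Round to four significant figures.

Apply u = (u'+v)/(1+u'v) twice. Probe in the cruiser frame: (0.661+0.6)/(1+0.661·0.6) = 1.261/1.3966 = 0.90291c.
That velocity, transformed to the rest frame of the base station: (0.90291+0.469)/(1+0.90291·0.469) = 1.37191/1.42346479 = 0.96378c.

0.9638c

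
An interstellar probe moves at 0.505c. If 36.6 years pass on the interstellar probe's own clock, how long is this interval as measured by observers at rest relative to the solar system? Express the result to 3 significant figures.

42.4 years

β² = 0.255025, so γ = 1/√0.744975 = 1.1586.
The onboard clock measures proper time, so the interval in the rest frame of the solar system is dilated: Δt = γ·Δτ = 1.1586 × 36.6 years = 42.4 years.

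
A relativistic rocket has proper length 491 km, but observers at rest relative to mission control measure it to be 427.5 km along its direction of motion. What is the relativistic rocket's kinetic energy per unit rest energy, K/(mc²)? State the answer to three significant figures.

γ = L₀/L = 491/427.5 = 1.14854.
K/(mc²) = γ − 1 = 1.14854 − 1 = 0.149.

0.149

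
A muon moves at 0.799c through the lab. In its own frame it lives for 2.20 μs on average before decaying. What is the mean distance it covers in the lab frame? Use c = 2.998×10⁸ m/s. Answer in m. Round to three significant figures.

876 m

With β = 0.799, γ = 1/√(1 − 0.799²) = 1/√0.361599 = 1.663.
Lab-frame lifetime: Δt = γτ = 1.663 × 2.20 μs = 3.6586 μs.
Distance: d = vΔt = 0.799 × 2.998×10⁸ m/s × 3.6586×10^-6 s = 876 m.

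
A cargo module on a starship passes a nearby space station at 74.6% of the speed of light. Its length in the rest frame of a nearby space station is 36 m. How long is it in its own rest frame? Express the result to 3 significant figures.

With β = 0.746, γ = 1/√(1 − 0.746²) = 1/√0.443484 = 1.5016.
Proper length: L₀ = γ·L = 1.5016 × 36 = 54.1 m.

54.1 m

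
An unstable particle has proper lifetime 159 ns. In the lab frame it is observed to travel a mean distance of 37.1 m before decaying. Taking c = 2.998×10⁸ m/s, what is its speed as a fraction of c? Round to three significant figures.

0.614c

Lab distance = (lab lifetime)·v = γτ·βc, so βγ = d/(cτ) = 37.10/(2.998×10⁸ × 1.590×10^-7) = 0.7783.
With βγ = 0.7783: γ² = 1 + (βγ)² = 1.605751, and β = (βγ)/γ = 0.7783/1.26718 = 0.614.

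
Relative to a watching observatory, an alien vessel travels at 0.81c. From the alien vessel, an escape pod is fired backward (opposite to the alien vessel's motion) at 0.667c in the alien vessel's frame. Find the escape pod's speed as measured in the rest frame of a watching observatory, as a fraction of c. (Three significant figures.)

In units of c, u = (u' + v)/(1 + u'v) with u' = −0.667 and v = 0.81.
Numerator: −0.667 + 0.81 = 0.143. Denominator: 1 + (−0.667)(0.81) = 0.45973.
u = 0.143/0.45973 = 0.31105, so the speed is 0.311c.

0.311c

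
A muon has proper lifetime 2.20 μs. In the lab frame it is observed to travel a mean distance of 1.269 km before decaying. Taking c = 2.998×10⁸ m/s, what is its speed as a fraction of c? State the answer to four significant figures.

0.8873c

Let x = d/(cτ) = 1269 m / (2.998×10⁸ m/s × 2.200×10^-6 s) = 1.924. Since d = βγcτ, x = βγ = β/√(1−β²).
Solving: β² = x²/(1+x²) = 3.70178/4.70178 = 0.787315, so β = 0.8873.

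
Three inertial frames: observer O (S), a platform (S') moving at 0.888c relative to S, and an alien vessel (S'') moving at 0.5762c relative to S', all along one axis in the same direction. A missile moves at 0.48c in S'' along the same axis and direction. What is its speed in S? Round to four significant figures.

First combine the missile and alien vessel (S''→S'): u₁ = (0.48 + 0.5762)/(1 + 0.48×0.5762) = 1.0562/1.276576 = 0.82737.
Then combine with the platform (S'→S): u = (0.82737 + 0.888)/(1 + 0.82737×0.888) = 1.71537/1.73470456 = 0.98885.

0.9889c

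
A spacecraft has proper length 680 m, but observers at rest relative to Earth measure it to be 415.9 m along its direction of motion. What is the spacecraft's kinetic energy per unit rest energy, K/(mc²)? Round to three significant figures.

0.635

From L = L₀/γ: γ = 680/415.9 = 1.63501.
K/(mc²) = γ − 1 = 1.63501 − 1 = 0.635.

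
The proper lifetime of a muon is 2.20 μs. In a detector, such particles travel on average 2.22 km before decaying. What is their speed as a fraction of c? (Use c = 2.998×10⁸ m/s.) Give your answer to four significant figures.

0.9586c

Lab distance = (lab lifetime)·v = γτ·βc, so βγ = d/(cτ) = 2220/(2.998×10⁸ × 2.200×10^-6) = 3.3659.
With βγ = 3.3659: γ² = 1 + (βγ)² = 12.3293, and β = (βγ)/γ = 3.3659/3.51131 = 0.9586.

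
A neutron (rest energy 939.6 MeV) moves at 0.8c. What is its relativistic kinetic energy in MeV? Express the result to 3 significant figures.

626 MeV

Lorentz factor: γ = (1 − 0.64)^(−1/2) = 1.66667.
Kinetic energy: K = (γ − 1)mc² = (1.66667 − 1) × 939.6 MeV = 0.66667 × 939.6 = 626 MeV.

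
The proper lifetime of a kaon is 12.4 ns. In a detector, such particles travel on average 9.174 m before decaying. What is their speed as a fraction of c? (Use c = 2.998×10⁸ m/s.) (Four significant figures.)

0.9268c

Let x = d/(cτ) = 9.174 m / (2.998×10⁸ m/s × 1.240×10^-8 s) = 2.4678. Since d = βγcτ, x = βγ = β/√(1−β²).
Solving: β² = x²/(1+x²) = 6.09004/7.09004 = 0.858957, so β = 0.9268.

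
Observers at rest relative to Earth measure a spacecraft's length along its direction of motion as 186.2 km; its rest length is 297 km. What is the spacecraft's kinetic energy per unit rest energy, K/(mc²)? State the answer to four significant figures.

From L = L₀/γ: γ = 297/186.2 = 1.59506.
Since K = (γ−1)mc², K/(mc²) = 1.59506 − 1 = 0.5951.

0.5951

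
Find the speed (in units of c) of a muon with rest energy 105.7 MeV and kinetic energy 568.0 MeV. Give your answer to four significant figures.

0.9876c

K = (γ−1)mc², so γ = 1 + 568.0/105.7 = 6.3737.
Then v/c = √(1 − γ⁻²) = √(1 − 0.024616) = √0.975384 = 0.9876.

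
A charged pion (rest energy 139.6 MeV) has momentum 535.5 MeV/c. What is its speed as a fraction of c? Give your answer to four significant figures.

0.9677c

βγ = pc/(mc²) = 535.5/139.6 = 3.836.
Since γ² = 1 + (βγ)² = 15.7149, γ = √15.7149 = 3.9642, and β = (βγ)/γ = 3.836/3.9642 = 0.9677.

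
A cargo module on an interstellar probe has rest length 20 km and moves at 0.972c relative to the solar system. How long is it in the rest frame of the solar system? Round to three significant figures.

Lorentz factor: γ = (1 − 0.944784)^(−1/2) = 4.2557.
Length contraction: L = L₀/γ = 20/4.2557 = 4.70 km.

4.70 km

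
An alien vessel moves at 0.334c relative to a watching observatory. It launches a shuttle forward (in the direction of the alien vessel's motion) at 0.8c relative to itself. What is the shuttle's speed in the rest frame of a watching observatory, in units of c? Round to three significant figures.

In units of c, u = (u' + v)/(1 + u'v) with u' = 0.8 and v = 0.334.
Numerator: 0.8 + 0.334 = 1.134. Denominator: 1 + (0.8)(0.334) = 1.2672.
u = 1.134/1.2672 = 0.89489, so the speed is 0.895c.

0.895c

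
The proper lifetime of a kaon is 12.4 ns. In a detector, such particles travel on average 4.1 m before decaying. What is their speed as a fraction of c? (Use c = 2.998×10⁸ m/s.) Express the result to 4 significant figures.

0.7408c

Let x = d/(cτ) = 4.100 m / (2.998×10⁸ m/s × 1.240×10^-8 s) = 1.1029. Since d = βγcτ, x = βγ = β/√(1−β²).
Solving: β² = x²/(1+x²) = 1.21639/2.21639 = 0.548816, so β = 0.7408.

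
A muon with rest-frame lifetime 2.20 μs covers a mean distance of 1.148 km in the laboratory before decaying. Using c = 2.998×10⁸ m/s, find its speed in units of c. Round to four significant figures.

0.8671c

d = βγcτ ⇒ βγ = d/(cτ) = 1148 m / (659.56 m) = 1.7406.
β = (βγ)/√(1+(βγ)²) = 1.7406/√4.02969 = 0.8671.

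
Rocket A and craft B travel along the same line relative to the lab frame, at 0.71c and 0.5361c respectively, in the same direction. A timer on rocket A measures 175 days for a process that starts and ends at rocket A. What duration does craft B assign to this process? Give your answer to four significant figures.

182.3 days

Transform rocket A's velocity into craft B's frame: (0.71 − 0.5361)/(1 − 0.71·0.5361) = 0.1739/0.619369, so the relative speed is 0.28077c.
γ for this relative speed: γ = 1/√(1 − 0.0788318) = 1.0419.
Rocket A's interval is proper; time dilation gives Δt_B = γΔτ = 1.0419 × 175 days = 182.3 days.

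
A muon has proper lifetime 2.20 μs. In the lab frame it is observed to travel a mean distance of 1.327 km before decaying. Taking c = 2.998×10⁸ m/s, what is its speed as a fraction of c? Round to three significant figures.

0.895c

Lab distance = (lab lifetime)·v = γτ·βc, so βγ = d/(cτ) = 1327/(2.998×10⁸ × 2.200×10^-6) = 2.0119.
With βγ = 2.0119: γ² = 1 + (βγ)² = 5.04774, and β = (βγ)/γ = 2.0119/2.24672 = 0.895.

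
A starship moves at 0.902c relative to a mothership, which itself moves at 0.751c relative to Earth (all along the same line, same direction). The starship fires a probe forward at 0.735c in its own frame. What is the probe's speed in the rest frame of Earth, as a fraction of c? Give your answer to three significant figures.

0.998c

Compose velocities in two stages. Stage 1 (into S'): u₁ = (0.735+0.902)/(1+0.735×0.902) = 0.98438.
Stage 2 (into S): u = (0.98438+0.751)/(1+0.98438×0.751) = 0.99776, so the speed is 0.998c.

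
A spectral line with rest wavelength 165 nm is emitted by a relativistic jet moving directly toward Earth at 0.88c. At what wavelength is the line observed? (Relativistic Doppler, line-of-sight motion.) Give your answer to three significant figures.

41.7 nm

Relativistic Doppler for wavelength: λ_obs = λ_src · √((1−β)/(1+β)).
With β = 0.88: factor = √(0.12/1.88) = 0.25265.
λ_obs = 165 × 0.25265 = 41.7 nm.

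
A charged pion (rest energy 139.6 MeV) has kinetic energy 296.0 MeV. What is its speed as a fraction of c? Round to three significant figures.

γ = 1 + K/(mc²) = 1 + 296.0/139.6 = 3.1203.
β = √(1 − 1/γ²) = √(1 − 0.102709) = √0.897291 = 0.947.

0.947c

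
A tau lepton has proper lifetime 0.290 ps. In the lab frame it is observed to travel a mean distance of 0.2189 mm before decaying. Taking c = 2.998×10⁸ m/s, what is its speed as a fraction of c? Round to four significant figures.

0.9294c

Lab distance = (lab lifetime)·v = γτ·βc, so βγ = d/(cτ) = 2.189×10^-4/(2.998×10⁸ × 2.900×10^-13) = 2.5178.
With βγ = 2.5178: γ² = 1 + (βγ)² = 7.33932, and β = (βγ)/γ = 2.5178/2.70912 = 0.9294.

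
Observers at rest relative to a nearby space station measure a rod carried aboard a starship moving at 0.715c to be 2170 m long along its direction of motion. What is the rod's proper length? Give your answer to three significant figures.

3100 m

Lorentz factor: γ = (1 − 0.511225)^(−1/2) = 1.4304.
Proper length: L₀ = γ·L = 1.4304 × 2170 = 3100 m.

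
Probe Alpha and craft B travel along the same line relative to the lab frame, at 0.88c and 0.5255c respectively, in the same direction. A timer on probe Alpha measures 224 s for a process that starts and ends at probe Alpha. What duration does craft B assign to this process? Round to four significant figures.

Transform probe Alpha's velocity into craft B's frame: (0.88 − 0.5255)/(1 − 0.88·0.5255) = 0.3545/0.53756, so the relative speed is 0.65946c.
γ for this relative speed: γ = 1/√(1 − 0.434887) = 1.3302.
Probe Alpha's interval is proper; time dilation gives Δt_B = γΔτ = 1.3302 × 224 s = 298.0 s.

298.0 s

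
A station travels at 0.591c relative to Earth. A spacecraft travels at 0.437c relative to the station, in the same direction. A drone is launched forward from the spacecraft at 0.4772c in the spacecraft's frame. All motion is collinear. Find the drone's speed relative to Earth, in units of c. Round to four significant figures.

0.9312c

First combine the drone and spacecraft (S''→S'): u₁ = (0.4772 + 0.437)/(1 + 0.4772×0.437) = 0.9142/1.2085364 = 0.75645.
Then combine with the station (S'→S): u = (0.75645 + 0.591)/(1 + 0.75645×0.591) = 1.34745/1.44706195 = 0.93116.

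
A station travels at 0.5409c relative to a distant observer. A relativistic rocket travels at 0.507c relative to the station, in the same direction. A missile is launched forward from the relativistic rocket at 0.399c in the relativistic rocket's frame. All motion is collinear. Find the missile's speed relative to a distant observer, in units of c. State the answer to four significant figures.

0.9196c

First combine the missile and relativistic rocket (S''→S'): u₁ = (0.399 + 0.507)/(1 + 0.399×0.507) = 0.906/1.202293 = 0.75356.
Then combine with the station (S'→S): u = (0.75356 + 0.5409)/(1 + 0.75356×0.5409) = 1.29446/1.407600604 = 0.91962.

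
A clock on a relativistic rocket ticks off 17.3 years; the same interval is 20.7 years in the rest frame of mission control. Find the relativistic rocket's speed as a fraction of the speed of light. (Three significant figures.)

γ = Δt/Δτ = 20.7/17.3 = 1.1965.
β = √(1 − 1/γ²) = √(1 − 0.698513) = √0.301487 = 0.549.

0.549c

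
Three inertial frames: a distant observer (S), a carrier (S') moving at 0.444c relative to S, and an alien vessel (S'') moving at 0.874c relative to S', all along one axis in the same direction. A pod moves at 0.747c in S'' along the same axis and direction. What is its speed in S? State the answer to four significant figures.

Apply u = (u'+v)/(1+u'v) twice. Pod in the carrier frame: (0.747+0.874)/(1+0.747·0.874) = 1.621/1.652878 = 0.98071c.
That velocity, transformed to the rest frame of a distant observer: (0.98071+0.444)/(1+0.98071·0.444) = 1.42471/1.43543524 = 0.99253c.

0.9925c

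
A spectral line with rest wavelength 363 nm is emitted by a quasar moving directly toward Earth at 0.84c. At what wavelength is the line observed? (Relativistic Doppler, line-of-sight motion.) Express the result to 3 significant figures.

107 nm

Relativistic Doppler for wavelength: λ_obs = λ_src · √((1−β)/(1+β)).
With β = 0.84: factor = √(0.16/1.84) = 0.29488.
λ_obs = 363 × 0.29488 = 107 nm.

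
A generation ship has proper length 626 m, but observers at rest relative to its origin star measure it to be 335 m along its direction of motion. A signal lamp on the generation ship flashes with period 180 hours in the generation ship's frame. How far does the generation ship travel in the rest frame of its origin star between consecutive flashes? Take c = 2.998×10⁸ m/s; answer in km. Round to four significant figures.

Length contraction gives γ = L₀/L = 626/335 = 1.86866.
β = √(1 − 1/γ²) = 0.84476. Lab-frame period = γτ = 1.86866×180 hours = 336.36 hours. Distance = βc × γτ = 0.84476 × 2.998×10⁸ m/s × 1210896 s = 3.0667×10^14 m = 3.067×10^11 km.

3.067×10^11 km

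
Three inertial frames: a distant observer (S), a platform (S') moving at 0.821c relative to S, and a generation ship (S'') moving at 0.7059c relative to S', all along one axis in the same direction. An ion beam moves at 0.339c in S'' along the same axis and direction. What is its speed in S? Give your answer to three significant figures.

First combine the ion beam and generation ship (S''→S'): u₁ = (0.339 + 0.7059)/(1 + 0.339×0.7059) = 1.0449/1.2393001 = 0.84314.
Then combine with the platform (S'→S): u = (0.84314 + 0.821)/(1 + 0.84314×0.821) = 1.66414/1.69221794 = 0.98341.

0.983c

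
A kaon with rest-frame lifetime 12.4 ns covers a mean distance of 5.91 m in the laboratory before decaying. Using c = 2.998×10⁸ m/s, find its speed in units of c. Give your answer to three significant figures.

0.846c

Let x = d/(cτ) = 5.910 m / (2.998×10⁸ m/s × 1.240×10^-8 s) = 1.5898. Since d = βγcτ, x = βγ = β/√(1−β²).
Solving: β² = x²/(1+x²) = 2.52746/3.52746 = 0.71651, so β = 0.846.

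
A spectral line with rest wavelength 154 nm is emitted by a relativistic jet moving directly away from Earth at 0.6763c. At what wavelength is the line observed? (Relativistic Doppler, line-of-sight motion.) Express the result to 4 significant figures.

Relativistic Doppler for wavelength: λ_obs = λ_src · √((1+β)/(1−β)).
With β = 0.6763: factor = √(1.6763/0.3237) = 2.2756.
λ_obs = 154 × 2.2756 = 350.4 nm.

350.4 nm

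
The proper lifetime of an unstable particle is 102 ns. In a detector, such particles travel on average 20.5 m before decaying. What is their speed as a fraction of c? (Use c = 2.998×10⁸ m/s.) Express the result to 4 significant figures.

Lab distance = (lab lifetime)·v = γτ·βc, so βγ = d/(cτ) = 20.50/(2.998×10⁸ × 1.020×10^-7) = 0.67038.
With βγ = 0.67038: γ² = 1 + (βγ)² = 1.449409, and β = (βγ)/γ = 0.67038/1.20391 = 0.5568.

0.5568c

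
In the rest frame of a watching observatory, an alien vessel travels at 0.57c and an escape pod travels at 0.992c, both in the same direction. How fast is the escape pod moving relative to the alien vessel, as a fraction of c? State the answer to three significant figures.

0.971c

Transform to the alien vessel's frame: u' = (u − v)/(1 − uv/c²).
u' = (0.992 − 0.57)/(1 − 0.992×0.57) = 0.422/0.43456 = 0.9711.
Speed in the alien vessel's frame: 0.971c (in the same direction).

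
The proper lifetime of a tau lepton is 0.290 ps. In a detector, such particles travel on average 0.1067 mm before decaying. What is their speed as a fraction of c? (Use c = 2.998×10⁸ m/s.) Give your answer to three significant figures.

0.775c

Lab distance = (lab lifetime)·v = γτ·βc, so βγ = d/(cτ) = 1.067×10^-4/(2.998×10⁸ × 2.900×10^-13) = 1.2273.
With βγ = 1.2273: γ² = 1 + (βγ)² = 2.50627, and β = (βγ)/γ = 1.2273/1.58312 = 0.775.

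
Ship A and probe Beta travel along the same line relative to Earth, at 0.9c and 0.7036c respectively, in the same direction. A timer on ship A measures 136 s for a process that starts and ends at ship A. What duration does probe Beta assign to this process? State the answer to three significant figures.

The velocity of ship A relative to probe Beta is (0.9 − 0.7036)c / (1 − 0.9×0.7036) = 0.5355c; relative speed 0.5355c.
γ for this relative speed: γ = 1/√(1 − 0.28676) = 1.1841.
The clock on ship A records proper time, so probe Beta measures Δt = γΔτ = 1.1841 × 136 = 161 s.

161 s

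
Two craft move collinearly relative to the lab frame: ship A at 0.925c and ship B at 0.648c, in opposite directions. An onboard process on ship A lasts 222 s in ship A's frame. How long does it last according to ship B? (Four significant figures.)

Speed of ship A in ship B's frame: u = (v_A + v_B)/(1 + v_A v_B/c²) = (0.925 + 0.648)/(1 + 0.925×0.648) = 1.573/1.5994 = 0.98349; |u| = 0.98349c.
At |u| = 0.98349c, γ = (1 − 0.967253)^(−1/2) = 5.526.
The clock on ship A records proper time, so ship B measures Δt = γΔτ = 5.526 × 222 = 1227 s.

1227 s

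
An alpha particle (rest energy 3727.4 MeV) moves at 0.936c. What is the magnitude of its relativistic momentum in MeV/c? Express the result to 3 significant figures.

β² = 0.876096, so γ = 1/√0.123904 = 2.8409.
Momentum: p = γβ·mc = 2.8409 × 0.936 × 3727.4 MeV/c = 9910 MeV/c.

9910 MeV/c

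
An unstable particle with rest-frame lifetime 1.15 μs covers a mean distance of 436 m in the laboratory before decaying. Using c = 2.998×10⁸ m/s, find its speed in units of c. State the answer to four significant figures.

Let x = d/(cτ) = 436.0 m / (2.998×10⁸ m/s × 1.150×10^-6 s) = 1.2646. Since d = βγcτ, x = βγ = β/√(1−β²).
Solving: β² = x²/(1+x²) = 1.59921/2.59921 = 0.615268, so β = 0.7844.

0.7844c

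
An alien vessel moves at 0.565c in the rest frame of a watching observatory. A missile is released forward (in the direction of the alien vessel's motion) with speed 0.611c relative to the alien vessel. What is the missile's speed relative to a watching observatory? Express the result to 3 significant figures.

In units of c, u = (u' + v)/(1 + u'v) with u' = 0.611 and v = 0.565.
Numerator: 0.611 + 0.565 = 1.176. Denominator: 1 + (0.611)(0.565) = 1.345215.
u = 1.176/1.345215 = 0.87421, so the speed is 0.874c.

0.874c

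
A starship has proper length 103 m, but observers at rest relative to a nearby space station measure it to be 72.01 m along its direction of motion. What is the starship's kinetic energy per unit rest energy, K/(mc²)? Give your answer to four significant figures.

0.4304

From L = L₀/γ: γ = 103/72.01 = 1.43036.
K/(mc²) = γ − 1 = 1.43036 − 1 = 0.4304.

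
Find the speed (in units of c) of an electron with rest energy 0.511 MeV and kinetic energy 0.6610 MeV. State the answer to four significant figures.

K = (γ−1)mc², so γ = 1 + 0.6610/0.511 = 2.2935.
Then v/c = √(1 − γ⁻²) = √(1 − 0.190109) = √0.809891 = 0.8999.

0.8999c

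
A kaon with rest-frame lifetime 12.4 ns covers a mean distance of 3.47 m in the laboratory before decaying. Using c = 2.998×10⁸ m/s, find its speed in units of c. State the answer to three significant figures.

0.682c

d = βγcτ ⇒ βγ = d/(cτ) = 3.470 m / (3.71752 m) = 0.93342.
β = (βγ)/√(1+(βγ)²) = 0.93342/√1.871273 = 0.682.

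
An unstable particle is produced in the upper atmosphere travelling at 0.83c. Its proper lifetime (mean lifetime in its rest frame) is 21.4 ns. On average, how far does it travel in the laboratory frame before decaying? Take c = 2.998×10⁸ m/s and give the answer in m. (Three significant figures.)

γ = 1/√(1 − β²) = 1/√(1 − 0.6889) = 1/√0.3111 = 1/0.557763 = 1.7929.
Lab-frame lifetime: Δt = γτ = 1.7929 × 21.4 ns = 38.368 ns.
Distance: d = vΔt = 0.83 × 2.998×10⁸ m/s × 3.8368×10^-8 s = 9.55 m.

9.55 m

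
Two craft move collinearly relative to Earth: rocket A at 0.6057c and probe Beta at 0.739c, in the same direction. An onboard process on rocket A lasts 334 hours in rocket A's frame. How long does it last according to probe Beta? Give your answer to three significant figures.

Transform rocket A's velocity into probe Beta's frame: (0.6057 − 0.739)/(1 − 0.6057·0.739) = −0.1333/0.5523877, so the relative speed is 0.24132c.
γ for this relative speed: γ = 1/√(1 − 0.0582353) = 1.0305.
Rocket A's interval is proper; time dilation gives Δt_B = γΔτ = 1.0305 × 334 hours = 344 hours.

344 hours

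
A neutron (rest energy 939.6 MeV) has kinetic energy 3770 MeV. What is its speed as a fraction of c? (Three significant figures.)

0.980c

γ = 1 + K/(mc²) = 1 + 3770/939.6 = 5.0123.
β = √(1 − 1/γ²) = √(1 − 0.0398039) = √0.9601961 = 0.980.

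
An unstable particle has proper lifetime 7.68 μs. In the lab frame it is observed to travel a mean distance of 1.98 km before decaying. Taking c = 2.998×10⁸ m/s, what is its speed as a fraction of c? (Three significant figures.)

0.652c

d = βγcτ ⇒ βγ = d/(cτ) = 1980 m / (2302.464 m) = 0.85995.
β = (βγ)/√(1+(βγ)²) = 0.85995/√1.739514 = 0.652.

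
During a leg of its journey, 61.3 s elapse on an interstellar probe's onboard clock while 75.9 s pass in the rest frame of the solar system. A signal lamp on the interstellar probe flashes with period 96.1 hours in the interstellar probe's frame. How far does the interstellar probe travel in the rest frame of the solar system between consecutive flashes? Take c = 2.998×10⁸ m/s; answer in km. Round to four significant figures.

7.573×10^10 km

γ = Δt/Δτ = 75.9/61.3 = 1.23817.
β = √(1 − 1/γ²) = 0.58967. Lab-frame period = γτ = 1.23817×96.1 hours = 118.99 hours. Distance = βc × γτ = 0.58967 × 2.998×10⁸ m/s × 428364 s = 7.5728×10^13 m = 7.573×10^10 km.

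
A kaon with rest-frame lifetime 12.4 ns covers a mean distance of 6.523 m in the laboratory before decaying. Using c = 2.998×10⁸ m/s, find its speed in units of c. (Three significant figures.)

Let x = d/(cτ) = 6.523 m / (2.998×10⁸ m/s × 1.240×10^-8 s) = 1.7547. Since d = βγcτ, x = βγ = β/√(1−β²).
Solving: β² = x²/(1+x²) = 3.07897/4.07897 = 0.75484, so β = 0.869.

0.869c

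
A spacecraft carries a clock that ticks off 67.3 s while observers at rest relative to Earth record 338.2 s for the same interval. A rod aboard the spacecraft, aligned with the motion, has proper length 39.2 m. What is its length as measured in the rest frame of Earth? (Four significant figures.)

7.801 m

γ = Δt/Δτ = 338.2/67.3 = 5.02526.
The rod contracts by the same γ: 39.2 m / 5.02526 = 7.801 m.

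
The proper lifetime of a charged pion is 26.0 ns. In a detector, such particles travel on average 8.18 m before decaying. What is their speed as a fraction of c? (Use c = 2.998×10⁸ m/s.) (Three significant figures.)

Let x = d/(cτ) = 8.180 m / (2.998×10⁸ m/s × 2.600×10^-8 s) = 1.0494. Since d = βγcτ, x = βγ = β/√(1−β²).
Solving: β² = x²/(1+x²) = 1.10124/2.10124 = 0.524091, so β = 0.724.

0.724c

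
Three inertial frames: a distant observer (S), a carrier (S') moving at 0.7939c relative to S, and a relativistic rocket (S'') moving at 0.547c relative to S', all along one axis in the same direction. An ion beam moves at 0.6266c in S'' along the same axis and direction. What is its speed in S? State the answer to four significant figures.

Compose velocities in two stages. Stage 1 (into S'): u₁ = (0.6266+0.547)/(1+0.6266×0.547) = 0.87403.
Stage 2 (into S): u = (0.87403+0.7939)/(1+0.87403×0.7939) = 0.98467, so the speed is 0.9847c.

0.9847c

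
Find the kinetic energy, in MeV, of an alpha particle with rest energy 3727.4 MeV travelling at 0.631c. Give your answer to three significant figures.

With β = 0.631, γ = 1/√(1 − 0.631²) = 1/√0.601839 = 1.28902.
Kinetic energy: K = (γ − 1)mc² = (1.28902 − 1) × 3727.4 MeV = 0.28902 × 3727.4 = 1080 MeV.

1080 MeV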